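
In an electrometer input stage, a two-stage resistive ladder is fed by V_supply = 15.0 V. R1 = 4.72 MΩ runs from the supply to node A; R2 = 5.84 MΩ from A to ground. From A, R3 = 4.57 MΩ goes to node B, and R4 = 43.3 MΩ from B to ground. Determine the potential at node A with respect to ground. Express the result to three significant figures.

Looking into the second stage from A: R3 + R4 = 47.87 MΩ appears in parallel with R2.
R2 ‖ (R3+R4) = 5.205 MΩ.
V_A = 15.0 × 5.205/(4.72 + 5.205) = 7.867 V.

V_A ≈ 7.87 V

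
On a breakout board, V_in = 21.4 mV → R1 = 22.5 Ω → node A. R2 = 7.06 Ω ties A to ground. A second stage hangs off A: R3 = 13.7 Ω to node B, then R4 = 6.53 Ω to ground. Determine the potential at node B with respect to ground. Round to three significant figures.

Node A sees R2 in parallel with the series input of stage 2, R3 + R4 = 20.23 Ω.
R2 ‖ (R3+R4) = 5.234 Ω.
V_A = 21.4 × 5.234/(22.5 + 5.234) = 4.038 mV.
Then the unloaded second divider: V_B = V_A × R4/(R3+R4) = 4.038 × 0.3228 = 1.304 mV.

V_B ≈ 1.30 mV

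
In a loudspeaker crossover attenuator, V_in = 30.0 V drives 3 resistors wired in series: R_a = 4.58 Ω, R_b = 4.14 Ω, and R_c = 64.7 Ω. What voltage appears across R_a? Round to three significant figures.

V ≈ 1.87 V

Series total: ΣR = 4.58 + 4.14 + 64.7 = 73.42 Ω.
V = V_in · R/ΣR = 30.0 × 0.06238 = 1.871 V.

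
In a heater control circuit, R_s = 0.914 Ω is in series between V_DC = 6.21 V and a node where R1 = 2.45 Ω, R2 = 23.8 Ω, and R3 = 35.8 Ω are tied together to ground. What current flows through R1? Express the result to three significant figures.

I ≈ 1.76 A

Parallel bank: R_p = 1/(1/2.45 + 1/23.8 + 1/35.8) = 2.092 Ω.
Node voltage V_A = V_DC · R_p/(R_s + R_p) = 6.21 × 0.6959 = 4.322 V.
I(R1) = V_A / R1 = 4.322/2.45 = 1.764 A.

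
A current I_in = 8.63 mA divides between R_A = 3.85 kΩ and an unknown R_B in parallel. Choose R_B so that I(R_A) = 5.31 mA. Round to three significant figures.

R_B ≈ 6.16 kΩ

The fraction through R_A equals R_B/(R_A+R_B).
With f = 0.6153, R_B = R_A · f/(1−f) = 3.85 × 1.599 = 6.158 kΩ.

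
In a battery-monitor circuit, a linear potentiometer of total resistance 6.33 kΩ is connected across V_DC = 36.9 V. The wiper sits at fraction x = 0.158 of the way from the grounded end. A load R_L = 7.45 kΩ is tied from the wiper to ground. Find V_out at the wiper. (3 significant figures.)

V_out ≈ 5.24 V

Lower segment x·R_p = 1.000 kΩ; upper segment (1−x)·R_p = 5.330 kΩ.
(x·R_p) ‖ R_L = 0.8818 kΩ.
Then V_out = V_DC · 0.8818/(5.330 + 0.8818) = 5.238 V.
(Unloaded: V_out = x·V_DC = 5.83 V.)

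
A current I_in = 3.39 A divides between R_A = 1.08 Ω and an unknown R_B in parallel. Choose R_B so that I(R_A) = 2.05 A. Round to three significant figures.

In a two-way split, I_A/I_in = R_B/(R_A + R_B).
2.05/3.39 = R_B/(R_A + R_B) → R_B = R_A · (0.6047)/(1 − 0.6047) = 1.08 × 1.530 = 1.652 Ω.

R_B ≈ 1.65 Ω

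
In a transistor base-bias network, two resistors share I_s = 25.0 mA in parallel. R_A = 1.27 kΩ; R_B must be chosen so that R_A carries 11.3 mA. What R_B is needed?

R_B ≈ 1.05 kΩ

Two-branch current divider: I_A = I_s · R_B/(R_A + R_B).
11.3/25.0 = R_B/(R_A + R_B) → R_B = R_A · (0.4520)/(1 − 0.4520) = 1.27 × 0.8248 = 1.048 kΩ.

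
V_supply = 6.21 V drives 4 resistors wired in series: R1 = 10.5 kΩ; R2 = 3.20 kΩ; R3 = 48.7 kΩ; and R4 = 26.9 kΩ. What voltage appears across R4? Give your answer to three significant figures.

Series total: ΣR = 10.5 + 3.20 + 48.7 + 26.9 = 89.30 kΩ.
By the voltage-divider rule, V = 6.21 × 26.90/89.30 = 1.871 V.

V ≈ 1.87 V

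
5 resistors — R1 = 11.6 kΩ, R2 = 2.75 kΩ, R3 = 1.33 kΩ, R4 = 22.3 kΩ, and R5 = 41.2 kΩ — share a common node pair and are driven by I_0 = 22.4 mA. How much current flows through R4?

I ≈ 0.790 mA

ΣG = 1/11.6 + 1/2.75 + 1/1.33 + 1/22.3 + 1/41.2 = 1.271.
Current divider: I(R4) = I_0 · G_k/ΣG = 22.4 × (0.04484/1.271) = 22.4 × 0.03529 = 0.7904 mA.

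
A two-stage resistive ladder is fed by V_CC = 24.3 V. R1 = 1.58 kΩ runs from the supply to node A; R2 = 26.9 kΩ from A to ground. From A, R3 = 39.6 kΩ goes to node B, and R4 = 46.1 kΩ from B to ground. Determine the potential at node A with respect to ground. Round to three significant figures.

V_A ≈ 22.6 V

Looking into the second stage from A: R3 + R4 = 85.70 kΩ appears in parallel with R2.
Effective lower resistance at A: R2 ‖ 85.70 = 20.47 kΩ.
V_A = 24.3 × 20.47/(1.58 + 20.47) = 22.56 V.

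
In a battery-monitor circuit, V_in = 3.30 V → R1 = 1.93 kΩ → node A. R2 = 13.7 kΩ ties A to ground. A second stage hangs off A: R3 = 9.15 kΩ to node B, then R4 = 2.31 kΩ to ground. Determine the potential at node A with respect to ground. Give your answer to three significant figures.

The second stage (R3 + R4 = 11.46 kΩ) loads node A in parallel with R2.
R2 ‖ (R3+R4) = 6.240 kΩ.
V_A = 3.30 × 6.240/(1.93 + 6.240) = 2.520 V.

V_A ≈ 2.52 V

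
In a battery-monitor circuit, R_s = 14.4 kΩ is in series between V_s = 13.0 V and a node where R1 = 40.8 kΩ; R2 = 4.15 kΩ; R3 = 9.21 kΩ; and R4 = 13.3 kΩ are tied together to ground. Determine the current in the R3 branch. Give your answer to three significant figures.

Parallel bank: R_p = 1/(1/40.8 + 1/4.15 + 1/9.21 + 1/13.3) = 2.226 kΩ.
Node voltage V_A = V_s · R_p/(R_s + R_p) = 13.0 × 0.1339 = 1.741 V.
Branch current I = V_A/R3 = 1.741/9.21 = 0.1890 mA.

I ≈ 0.189 mA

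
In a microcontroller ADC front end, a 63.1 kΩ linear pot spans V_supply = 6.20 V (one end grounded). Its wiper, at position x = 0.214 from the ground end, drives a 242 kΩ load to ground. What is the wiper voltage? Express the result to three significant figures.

The pot divides into 49.60 kΩ above the wiper and 13.50 kΩ below.
R_L loads the lower segment: effective lower R = 12.79 kΩ.
V_out = 6.20 × 12.79/(49.60 + 12.79) = 1.271 V.

V_out ≈ 1.27 V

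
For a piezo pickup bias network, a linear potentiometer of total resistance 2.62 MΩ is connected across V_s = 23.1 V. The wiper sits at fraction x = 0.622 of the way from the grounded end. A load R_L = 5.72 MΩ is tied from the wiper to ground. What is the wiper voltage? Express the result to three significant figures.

V_out ≈ 13.0 V

Lower segment x·R_p = 1.630 MΩ; upper segment (1−x)·R_p = 0.9904 MΩ.
(x·R_p) ‖ R_L = 1.268 MΩ.
V_out = 23.1 × 1.268/(0.9904 + 1.268) = 12.97 V.
(Unloaded: V_out = x·V_s = 14.4 V.)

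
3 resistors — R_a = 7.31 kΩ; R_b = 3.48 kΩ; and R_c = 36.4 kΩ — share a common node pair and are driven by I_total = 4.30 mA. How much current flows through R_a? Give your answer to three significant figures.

I ≈ 1.30 mA

ΣG = 1/7.31 + 1/3.48 + 1/36.4 = 0.4516.
Current divider: I(R_a) = I_total · G_k/ΣG = 4.30 × (0.1368/0.4516) = 4.30 × 0.3029 = 1.302 mA.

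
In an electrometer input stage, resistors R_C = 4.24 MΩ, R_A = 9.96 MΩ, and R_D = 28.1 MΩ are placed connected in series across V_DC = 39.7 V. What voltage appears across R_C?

V ≈ 3.98 V

Total series resistance ΣR = 4.24 + 9.96 + 28.1 = 42.30 MΩ.
Voltage divider: V = V_DC · (4.240 / 42.30) = 39.7 × 0.1002 = 3.979 V.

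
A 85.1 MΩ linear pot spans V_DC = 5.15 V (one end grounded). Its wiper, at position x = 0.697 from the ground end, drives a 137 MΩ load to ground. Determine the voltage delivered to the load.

V_out ≈ 3.17 V

Split the track: R_lower = x·R_p = 59.31 MΩ, R_upper = (1−x)·R_p = 25.79 MΩ.
R_L loads the lower segment: effective lower R = 41.39 MΩ.
Then V_out = V_DC · 41.39/(25.79 + 41.39) = 3.173 V.
(Unloaded: V_out = x·V_DC = 3.59 V.)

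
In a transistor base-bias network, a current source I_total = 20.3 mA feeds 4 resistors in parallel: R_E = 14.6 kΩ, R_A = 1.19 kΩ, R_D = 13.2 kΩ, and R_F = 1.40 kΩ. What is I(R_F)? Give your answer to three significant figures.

I ≈ 8.54 mA

Total conductance ΣG = 1/14.6 + 1/1.19 + 1/13.2 + 1/1.40 = 1.699 (units of 1/kΩ).
Current divider: I(R_F) = I_total · G_k/ΣG = 20.3 × (0.7143/1.699) = 20.3 × 0.4204 = 8.535 mA.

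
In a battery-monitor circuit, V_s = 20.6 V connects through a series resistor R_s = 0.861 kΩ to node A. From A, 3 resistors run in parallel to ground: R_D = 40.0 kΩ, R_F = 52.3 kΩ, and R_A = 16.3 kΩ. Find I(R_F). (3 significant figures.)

I ≈ 0.361 mA

Combine the parallel branches: R_p = (1/40.0 + 1/52.3 + 1/16.3)⁻¹ = 9.481 kΩ.
Node voltage V_A = V_s · R_p/(R_s + R_p) = 20.6 × 0.9168 = 18.89 V.
Branch current I = V_A/R_F = 18.89/52.3 = 0.3611 mA.
(Equivalently: I_total = 1.992 mA, then current-divider fraction G_k/ΣG = 0.1813.)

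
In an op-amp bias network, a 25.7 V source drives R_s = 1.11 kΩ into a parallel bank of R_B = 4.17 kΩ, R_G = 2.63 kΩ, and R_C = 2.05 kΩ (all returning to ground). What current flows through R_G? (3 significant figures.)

I ≈ 4.38 mA

Combine the parallel branches: R_p = (1/4.17 + 1/2.63 + 1/2.05)⁻¹ = 0.9027 kΩ.
V_A by voltage divider: V_A = 25.7 × 0.9027/(1.11 + 0.9027) = 11.53 V.
I(R_G) = V_A / R_G = 11.53/2.63 = 4.383 mA.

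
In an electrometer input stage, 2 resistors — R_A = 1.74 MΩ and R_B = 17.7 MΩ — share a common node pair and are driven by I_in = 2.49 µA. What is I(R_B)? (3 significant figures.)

I ≈ 0.223 µA

Two-branch current divider: I_k = I_in · R_other/(R_1 + R_2).
I(R_B) = 2.49 × 1.74/(1.74 + 17.7) = 2.49 × 0.08951 = 0.2229 µA.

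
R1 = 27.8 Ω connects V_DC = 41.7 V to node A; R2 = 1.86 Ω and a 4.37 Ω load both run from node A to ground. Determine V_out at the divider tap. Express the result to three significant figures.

V_out ≈ 1.87 V

R2 ‖ R_L = (1.86 × 4.37)/(1.86 + 4.37) = 1.305 Ω.
Voltage divider with the loaded lower leg: V_out = 41.7 × 1.305/(27.8 + 1.305) = 41.7 × 0.04483 = 1.869 V.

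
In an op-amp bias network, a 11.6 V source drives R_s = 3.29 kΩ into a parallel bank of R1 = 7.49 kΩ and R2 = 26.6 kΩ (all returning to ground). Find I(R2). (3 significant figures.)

Parallel bank: R_p = 1/(1/7.49 + 1/26.6) = 5.844 kΩ.
V_A by voltage divider: V_A = 11.6 × 5.844/(3.29 + 5.844) = 7.422 V.
I(R2) = V_A / R2 = 7.422/26.6 = 0.2790 mA.
(Check via current divider: I_total = 1.270 mA; share G_k/ΣG = 0.2197 → same result.)

I ≈ 0.279 mA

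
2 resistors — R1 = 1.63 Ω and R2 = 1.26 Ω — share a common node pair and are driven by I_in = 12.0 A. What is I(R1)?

Two-branch current divider: I_k = I_in · R_other/(R_1 + R_2).
So I = 12.0 × 1.26/2.890 = 5.232 A.

I ≈ 5.23 A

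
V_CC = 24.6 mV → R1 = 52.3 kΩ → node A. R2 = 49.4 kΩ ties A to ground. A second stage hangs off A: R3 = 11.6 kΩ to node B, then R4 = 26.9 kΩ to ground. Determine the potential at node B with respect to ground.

V_B ≈ 5.03 mV

Node A sees R2 in parallel with the series input of stage 2, R3 + R4 = 38.50 kΩ.
R2 ‖ (R3+R4) = 21.64 kΩ.
First divider: V_A = V_CC · 21.64/(52.3 + 21.64) = 7.199 mV.
Then the unloaded second divider: V_B = V_A × R4/(R3+R4) = 7.199 × 0.6987 = 5.030 mV.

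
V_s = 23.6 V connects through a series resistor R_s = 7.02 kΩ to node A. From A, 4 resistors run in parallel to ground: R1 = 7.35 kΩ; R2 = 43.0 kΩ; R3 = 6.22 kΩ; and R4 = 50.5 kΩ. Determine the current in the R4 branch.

I ≈ 0.138 mA

Combine the parallel branches: R_p = (1/7.35 + 1/43.0 + 1/6.22 + 1/50.5)⁻¹ = 2.942 kΩ.
V_A by voltage divider: V_A = 23.6 × 2.942/(7.02 + 2.942) = 6.970 V.
Branch current I = V_A/R4 = 6.970/50.5 = 0.1380 mA.
(Equivalently: I_total = 2.369 mA, then current-divider fraction G_k/ΣG = 0.05826.)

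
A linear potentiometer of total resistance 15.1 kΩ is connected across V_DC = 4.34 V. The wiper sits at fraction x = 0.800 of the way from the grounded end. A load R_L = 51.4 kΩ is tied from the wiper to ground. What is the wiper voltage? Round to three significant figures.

The pot divides into 3.020 kΩ above the wiper and 12.08 kΩ below.
R_L loads the lower segment: effective lower R = 9.781 kΩ.
Then V_out = V_DC · 9.781/(3.020 + 9.781) = 3.316 V.

V_out ≈ 3.32 V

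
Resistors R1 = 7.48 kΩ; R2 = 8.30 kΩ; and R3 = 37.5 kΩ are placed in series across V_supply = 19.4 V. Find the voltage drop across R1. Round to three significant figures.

Total series resistance ΣR = 7.48 + 8.30 + 37.5 = 53.28 kΩ.
By the voltage-divider rule, V = 19.4 × 7.480/53.28 = 2.724 V.

V ≈ 2.72 V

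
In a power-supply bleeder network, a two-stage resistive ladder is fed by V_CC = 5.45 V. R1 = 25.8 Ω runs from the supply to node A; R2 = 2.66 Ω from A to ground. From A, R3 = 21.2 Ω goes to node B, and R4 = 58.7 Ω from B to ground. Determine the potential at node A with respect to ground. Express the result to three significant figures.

The second stage (R3 + R4 = 79.90 Ω) loads node A in parallel with R2.
Effective lower resistance at A: R2 ‖ 79.90 = 2.574 Ω.
So V_A = 5.45 × 0.09073 = 0.4945 V.

V_A ≈ 0.494 V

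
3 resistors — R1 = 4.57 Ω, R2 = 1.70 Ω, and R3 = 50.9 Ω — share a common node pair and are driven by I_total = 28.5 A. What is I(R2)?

ΣG = 1/4.57 + 1/1.70 + 1/50.9 = 0.8267.
R2 takes the fraction G_k/ΣG = 0.5882/0.8267 = 0.7115, so I = 28.5 × 0.7115 = 20.28 A.

I ≈ 20.3 A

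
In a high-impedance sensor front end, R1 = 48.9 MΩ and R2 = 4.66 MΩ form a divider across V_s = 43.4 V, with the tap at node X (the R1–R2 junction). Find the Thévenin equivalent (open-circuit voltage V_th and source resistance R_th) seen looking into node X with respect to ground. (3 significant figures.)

Open-circuit (no load on X): V_th = V_s · R2/(R1 + R2) = 43.4 × 4.66/(48.90 + 4.66) = 3.776 V.
With V_s suppressed (replaced by a short), R_th = R1 ‖ R2 = (48.90 × 4.66)/(48.90 + 4.66) = 4.255 MΩ.

V_th ≈ 3.78 V, R_th ≈ 4.25 MΩ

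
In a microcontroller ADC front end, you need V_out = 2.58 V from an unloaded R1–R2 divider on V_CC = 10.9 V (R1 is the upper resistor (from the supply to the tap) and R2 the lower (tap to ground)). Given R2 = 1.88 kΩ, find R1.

V_out/V_CC = R2/(R1+R2) = 0.2367.
Rearranging, R1 = R2·(1−k)/k = 1.88 × 3.225 = 6.063 kΩ.

R1 ≈ 6.06 kΩ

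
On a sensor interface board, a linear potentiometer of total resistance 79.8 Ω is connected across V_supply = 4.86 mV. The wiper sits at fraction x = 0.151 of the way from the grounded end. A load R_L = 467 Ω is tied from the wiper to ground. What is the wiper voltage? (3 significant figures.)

The pot divides into 67.75 Ω above the wiper and 12.05 Ω below.
(x·R_p) ‖ R_L = 11.75 Ω.
Loaded-divider output: V_out = 4.86 × 0.1478 = 0.7181 mV.

V_out ≈ 0.718 mV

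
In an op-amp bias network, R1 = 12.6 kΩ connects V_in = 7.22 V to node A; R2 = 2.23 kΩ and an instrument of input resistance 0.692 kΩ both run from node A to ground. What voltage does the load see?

First combine the lower leg with the load: R2 ‖ R_L = 0.5281 kΩ.
Now apply the divider: V_out = 7.22 × 0.04023 = 0.2904 V.
(Unloaded it would be 1.09 V; the load pulls it down.)

V_out ≈ 0.290 V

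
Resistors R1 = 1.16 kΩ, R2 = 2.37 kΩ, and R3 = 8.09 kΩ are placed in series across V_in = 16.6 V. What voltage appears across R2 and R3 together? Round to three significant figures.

V ≈ 14.9 V

Series total: ΣR = 1.16 + 2.37 + 8.09 = 11.62 kΩ.
R_{R2..R3} = 2.37 + 8.09 = 10.46 kΩ.
Voltage divider: V = V_in · (10.46 / 11.62) = 16.6 × 0.9002 = 14.94 V.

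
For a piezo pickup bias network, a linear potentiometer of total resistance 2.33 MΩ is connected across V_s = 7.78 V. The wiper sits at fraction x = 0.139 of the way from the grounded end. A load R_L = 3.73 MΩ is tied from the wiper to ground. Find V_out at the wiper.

Lower segment x·R_p = 0.3239 MΩ; upper segment (1−x)·R_p = 2.006 MΩ.
(x·R_p) ‖ R_L = 0.2980 MΩ.
Loaded-divider output: V_out = 7.78 × 0.1293 = 1.006 V.
(Unloaded: V_out = x·V_s = 1.08 V.)

V_out ≈ 1.01 V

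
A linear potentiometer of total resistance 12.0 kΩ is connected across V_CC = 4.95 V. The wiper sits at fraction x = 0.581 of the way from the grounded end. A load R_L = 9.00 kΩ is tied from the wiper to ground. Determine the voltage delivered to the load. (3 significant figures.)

The pot divides into 5.028 kΩ above the wiper and 6.972 kΩ below.
Lower segment in parallel with the load: 6.972 ‖ 9.00 = 3.929 kΩ.
Loaded-divider output: V_out = 4.95 × 0.4386 = 2.171 V.

V_out ≈ 2.17 V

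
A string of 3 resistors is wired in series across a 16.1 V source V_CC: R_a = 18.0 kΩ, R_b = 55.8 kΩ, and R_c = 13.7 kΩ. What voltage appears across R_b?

Total series resistance ΣR = 18.0 + 55.8 + 13.7 = 87.50 kΩ.
Voltage divider: V = V_CC · (55.80 / 87.50) = 16.1 × 0.6377 = 10.27 V.

V ≈ 10.3 V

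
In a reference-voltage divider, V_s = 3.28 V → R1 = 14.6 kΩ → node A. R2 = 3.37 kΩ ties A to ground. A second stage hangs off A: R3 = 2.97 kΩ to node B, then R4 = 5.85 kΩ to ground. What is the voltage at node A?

Looking into the second stage from A: R3 + R4 = 8.820 kΩ appears in parallel with R2.
R2 ‖ (R3+R4) = 2.438 kΩ.
So V_A = 3.28 × 0.1431 = 0.4694 V.

V_A ≈ 0.469 V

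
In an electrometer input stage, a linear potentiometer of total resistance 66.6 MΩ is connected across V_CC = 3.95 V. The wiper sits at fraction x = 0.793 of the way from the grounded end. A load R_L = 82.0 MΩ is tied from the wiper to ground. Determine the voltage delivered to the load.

V_out ≈ 2.76 V

Split the track: R_lower = x·R_p = 52.81 MΩ, R_upper = (1−x)·R_p = 13.79 MΩ.
Lower segment in parallel with the load: 52.81 ‖ 82.0 = 32.12 MΩ.
Then V_out = V_CC · 32.12/(13.79 + 32.12) = 2.764 V.
(Unloaded: V_out = x·V_CC = 3.13 V.)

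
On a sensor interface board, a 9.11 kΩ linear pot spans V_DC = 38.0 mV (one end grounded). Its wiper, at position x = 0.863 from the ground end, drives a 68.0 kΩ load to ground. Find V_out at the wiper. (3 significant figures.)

Lower segment x·R_p = 7.862 kΩ; upper segment (1−x)·R_p = 1.248 kΩ.
(x·R_p) ‖ R_L = 7.047 kΩ.
V_out = 38.0 × 7.047/(1.248 + 7.047) = 32.28 mV.

V_out ≈ 32.3 mV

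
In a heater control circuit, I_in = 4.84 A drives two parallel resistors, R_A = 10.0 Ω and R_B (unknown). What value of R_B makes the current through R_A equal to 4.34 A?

R_B ≈ 86.8 Ω

Two-branch current divider: I_A = I_in · R_B/(R_A + R_B).
4.34/4.84 = R_B/(R_A + R_B) → R_B = R_A · (0.8967)/(1 − 0.8967) = 10.0 × 8.680 = 86.80 Ω.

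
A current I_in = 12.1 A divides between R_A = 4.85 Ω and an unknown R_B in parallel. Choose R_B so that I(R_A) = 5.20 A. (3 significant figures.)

In a two-way split, I_A/I_in = R_B/(R_A + R_B).
5.20/12.1 = R_B/(R_A + R_B) → R_B = R_A · (0.4298)/(1 − 0.4298) = 4.85 × 0.7536 = 3.655 Ω.

R_B ≈ 3.66 Ω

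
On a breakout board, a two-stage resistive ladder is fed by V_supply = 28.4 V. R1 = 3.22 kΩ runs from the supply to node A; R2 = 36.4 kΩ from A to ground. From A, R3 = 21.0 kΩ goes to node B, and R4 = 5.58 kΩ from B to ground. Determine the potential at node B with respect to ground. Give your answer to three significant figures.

V_B ≈ 4.93 V

Looking into the second stage from A: R3 + R4 = 26.58 kΩ appears in parallel with R2.
R2 ‖ (R3+R4) = 15.36 kΩ.
So V_A = 28.4 × 0.8267 = 23.48 V.
V_B = V_A × 0.2099 = 4.929 V.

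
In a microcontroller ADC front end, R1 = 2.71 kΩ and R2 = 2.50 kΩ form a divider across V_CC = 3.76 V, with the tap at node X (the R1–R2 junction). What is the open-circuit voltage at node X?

V_th ≈ 1.80 V

With X open, the divider is unloaded: V_th = 3.76 × 2.50/5.210 = 1.804 V.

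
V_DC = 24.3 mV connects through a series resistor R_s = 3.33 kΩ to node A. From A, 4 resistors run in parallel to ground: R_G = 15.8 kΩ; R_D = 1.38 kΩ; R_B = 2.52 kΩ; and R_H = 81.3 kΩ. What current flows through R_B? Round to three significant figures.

Combine the parallel branches: R_p = (1/15.8 + 1/1.38 + 1/2.52 + 1/81.3)⁻¹ = 0.8354 kΩ.
Node voltage V_A = V_DC · R_p/(R_s + R_p) = 24.3 × 0.2006 = 4.873 mV.
Branch current I = V_A/R_B = 4.873/2.52 = 1.934 µA.

I ≈ 1.93 µA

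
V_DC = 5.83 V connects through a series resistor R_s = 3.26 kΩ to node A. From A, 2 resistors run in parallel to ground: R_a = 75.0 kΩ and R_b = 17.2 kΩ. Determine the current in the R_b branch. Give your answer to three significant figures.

Combine the parallel branches: R_p = (1/75.0 + 1/17.2)⁻¹ = 13.99 kΩ.
V_A by voltage divider: V_A = 5.83 × 13.99/(3.26 + 13.99) = 4.728 V.
I(R_b) = V_A / R_b = 4.728/17.2 = 0.2749 mA.

I ≈ 0.275 mA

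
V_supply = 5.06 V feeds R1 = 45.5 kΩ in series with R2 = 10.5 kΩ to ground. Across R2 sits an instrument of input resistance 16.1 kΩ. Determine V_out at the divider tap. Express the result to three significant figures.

V_out ≈ 0.620 V

R2 ‖ R_L = (10.5 × 16.1)/(10.5 + 16.1) = 6.355 kΩ.
Then V_out = V_supply · R2'/(R1 + R2') = 5.06 × 6.355/51.86 = 0.6201 V.
(Unloaded it would be 0.949 V; the load pulls it down.)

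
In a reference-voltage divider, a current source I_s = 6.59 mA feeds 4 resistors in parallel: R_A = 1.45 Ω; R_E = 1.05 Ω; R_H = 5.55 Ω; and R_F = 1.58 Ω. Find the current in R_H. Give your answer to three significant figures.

Total conductance ΣG = 1/1.45 + 1/1.05 + 1/5.55 + 1/1.58 = 2.455 (units of 1/Ω).
Current divider: I(R_H) = I_s · G_k/ΣG = 6.59 × (0.1802/2.455) = 6.59 × 0.07339 = 0.4836 mA.

I ≈ 0.484 mA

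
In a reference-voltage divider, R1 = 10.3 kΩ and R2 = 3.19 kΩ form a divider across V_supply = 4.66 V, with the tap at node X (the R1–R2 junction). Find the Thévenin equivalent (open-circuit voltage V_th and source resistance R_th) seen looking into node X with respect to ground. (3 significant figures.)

With X open, the divider is unloaded: V_th = 4.66 × 3.19/13.49 = 1.102 V.
Looking into X with the source shorted: R_th = R1·R2/(R1+R2) = 10.30 × 3.19/13.49 = 2.436 kΩ.

V_th ≈ 1.10 V, R_th ≈ 2.44 kΩ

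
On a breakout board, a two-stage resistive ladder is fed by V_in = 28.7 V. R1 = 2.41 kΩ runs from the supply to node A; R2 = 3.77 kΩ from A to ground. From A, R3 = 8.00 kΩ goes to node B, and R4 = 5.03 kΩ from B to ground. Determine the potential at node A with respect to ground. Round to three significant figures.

Looking into the second stage from A: R3 + R4 = 13.03 kΩ appears in parallel with R2.
R2 ‖ (R3+R4) = 2.924 kΩ.
So V_A = 28.7 × 0.5482 = 15.73 V.

V_A ≈ 15.7 V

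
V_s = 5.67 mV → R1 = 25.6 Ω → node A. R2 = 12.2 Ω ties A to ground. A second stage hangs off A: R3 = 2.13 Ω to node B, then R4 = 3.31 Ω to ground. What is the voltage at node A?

The second stage (R3 + R4 = 5.440 Ω) loads node A in parallel with R2.
Effective lower resistance at A: R2 ‖ 5.440 = 3.762 Ω.
So V_A = 5.67 × 0.1281 = 0.7265 mV.

V_A ≈ 0.727 mV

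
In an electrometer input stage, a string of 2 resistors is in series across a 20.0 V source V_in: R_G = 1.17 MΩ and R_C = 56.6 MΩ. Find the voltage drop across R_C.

ΣR = 1.17 + 56.6 = 57.77 MΩ.
By the voltage-divider rule, V = 20.0 × 56.60/57.77 = 19.59 V.

V ≈ 19.6 V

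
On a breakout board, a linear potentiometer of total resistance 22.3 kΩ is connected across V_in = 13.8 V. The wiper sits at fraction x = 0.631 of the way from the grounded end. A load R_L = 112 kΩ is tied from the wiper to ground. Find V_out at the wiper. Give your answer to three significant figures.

V_out ≈ 8.32 V

The pot divides into 8.229 kΩ above the wiper and 14.07 kΩ below.
(x·R_p) ‖ R_L = 12.50 kΩ.
Then V_out = V_in · 12.50/(8.229 + 12.50) = 8.322 V.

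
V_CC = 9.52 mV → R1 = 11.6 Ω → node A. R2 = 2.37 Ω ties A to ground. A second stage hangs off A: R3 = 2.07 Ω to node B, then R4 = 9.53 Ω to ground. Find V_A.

Node A sees R2 in parallel with the series input of stage 2, R3 + R4 = 11.60 Ω.
R2 ‖ (R3+R4) = 1.968 Ω.
So V_A = 9.52 × 0.1450 = 1.381 mV.

V_A ≈ 1.38 mV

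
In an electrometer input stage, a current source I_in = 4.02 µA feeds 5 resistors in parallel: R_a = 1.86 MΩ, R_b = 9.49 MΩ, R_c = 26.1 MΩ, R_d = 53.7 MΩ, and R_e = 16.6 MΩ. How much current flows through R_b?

Total conductance ΣG = 1/1.86 + 1/9.49 + 1/26.1 + 1/53.7 + 1/16.6 = 0.7602 (units of 1/MΩ).
R_b takes the fraction G_k/ΣG = 0.1054/0.7602 = 0.1386, so I = 4.02 × 0.1386 = 0.5572 µA.

I ≈ 0.557 µA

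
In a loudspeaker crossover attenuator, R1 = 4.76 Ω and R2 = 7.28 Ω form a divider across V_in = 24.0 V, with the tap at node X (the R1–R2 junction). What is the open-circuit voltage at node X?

Open-circuit (no load on X): V_th = V_in · R2/(R1 + R2) = 24.0 × 7.28/(4.760 + 7.28) = 14.51 V.

V_th ≈ 14.5 V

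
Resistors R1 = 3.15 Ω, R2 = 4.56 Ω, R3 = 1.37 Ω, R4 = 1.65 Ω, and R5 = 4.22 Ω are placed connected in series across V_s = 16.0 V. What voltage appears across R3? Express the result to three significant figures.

V ≈ 1.47 V

ΣR = 3.15 + 4.56 + 1.37 + 1.65 + 4.22 = 14.95 Ω.
V = V_s · R/ΣR = 16.0 × 0.09164 = 1.466 V.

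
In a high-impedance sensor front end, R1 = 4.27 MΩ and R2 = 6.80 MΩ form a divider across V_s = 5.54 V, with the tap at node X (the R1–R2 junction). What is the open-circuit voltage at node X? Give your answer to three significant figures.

V_th is the unloaded tap voltage: V_s · R2/(R1+R2) = 5.54 × 0.6143 = 3.403 V.

V_th ≈ 3.40 V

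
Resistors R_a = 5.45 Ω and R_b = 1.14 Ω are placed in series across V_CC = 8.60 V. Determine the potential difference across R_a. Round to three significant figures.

Total series resistance ΣR = 5.45 + 1.14 = 6.590 Ω.
V = V_CC · R/ΣR = 8.60 × 0.8270 = 7.112 V.

V ≈ 7.11 V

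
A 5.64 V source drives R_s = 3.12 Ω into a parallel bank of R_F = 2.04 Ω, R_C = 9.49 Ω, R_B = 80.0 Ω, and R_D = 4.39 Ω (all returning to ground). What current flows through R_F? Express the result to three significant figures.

Parallel bank: R_p = 1/(1/2.04 + 1/9.49 + 1/80.0 + 1/4.39) = 1.196 Ω.
V_A = 5.64 × 1.196/4.316 = 1.563 V.
Branch current I = V_A/R_F = 1.563/2.04 = 0.7663 A.

I ≈ 0.766 A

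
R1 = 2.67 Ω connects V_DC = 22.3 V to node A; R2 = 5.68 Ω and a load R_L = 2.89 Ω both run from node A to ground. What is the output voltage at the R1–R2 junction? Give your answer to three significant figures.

First combine the lower leg with the load: R2 ‖ R_L = 1.915 Ω.
Voltage divider with the loaded lower leg: V_out = 22.3 × 1.915/(2.67 + 1.915) = 22.3 × 0.4177 = 9.315 V.
(Unloaded it would be 15.2 V; the load pulls it down.)

V_out ≈ 9.32 V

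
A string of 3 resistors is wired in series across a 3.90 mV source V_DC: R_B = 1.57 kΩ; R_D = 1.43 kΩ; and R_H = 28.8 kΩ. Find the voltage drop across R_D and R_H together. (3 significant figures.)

V ≈ 3.71 mV

Total series resistance ΣR = 1.57 + 1.43 + 28.8 = 31.80 kΩ.
R_{R_D..R_H} = 1.43 + 28.8 = 30.23 kΩ.
By the voltage-divider rule, V = 3.90 × 30.23/31.80 = 3.707 mV.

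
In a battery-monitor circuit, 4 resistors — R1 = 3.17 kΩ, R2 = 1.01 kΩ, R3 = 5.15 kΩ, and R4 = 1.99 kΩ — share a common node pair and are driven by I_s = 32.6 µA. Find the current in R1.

Conductances: ΣG = 1/3.17 + 1/1.01 + 1/5.15 + 1/1.99 = 2.002 (1/kΩ).
Current divider: I(R1) = I_s · G_k/ΣG = 32.6 × (0.3155/2.002) = 32.6 × 0.1576 = 5.136 µA.

I ≈ 5.14 µA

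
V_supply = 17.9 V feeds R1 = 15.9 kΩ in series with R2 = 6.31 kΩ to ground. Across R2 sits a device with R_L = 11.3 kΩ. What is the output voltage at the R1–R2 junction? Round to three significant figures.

V_out ≈ 3.63 V

First combine the lower leg with the load: R2 ‖ R_L = 4.049 kΩ.
Now apply the divider: V_out = 17.9 × 0.2030 = 3.633 V.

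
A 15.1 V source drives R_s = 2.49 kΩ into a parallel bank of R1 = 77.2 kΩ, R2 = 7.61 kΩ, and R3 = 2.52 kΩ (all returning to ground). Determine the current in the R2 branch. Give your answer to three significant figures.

Combine the parallel branches: R_p = (1/77.2 + 1/7.61 + 1/2.52)⁻¹ = 1.848 kΩ.
V_A = 15.1 × 1.848/4.338 = 6.432 V.
I(R2) = V_A / R2 = 6.432/7.61 = 0.8452 mA.
(Check via current divider: I_total = 3.481 mA; share G_k/ΣG = 0.2428 → same result.)

I ≈ 0.845 mA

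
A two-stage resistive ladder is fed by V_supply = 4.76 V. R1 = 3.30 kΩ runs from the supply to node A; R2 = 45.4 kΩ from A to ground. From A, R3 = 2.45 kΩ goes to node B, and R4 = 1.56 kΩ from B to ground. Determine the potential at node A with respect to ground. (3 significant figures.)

V_A ≈ 2.51 V

The second stage (R3 + R4 = 4.010 kΩ) loads node A in parallel with R2.
R2 ‖ (R3+R4) = 3.685 kΩ.
First divider: V_A = V_supply · 3.685/(3.30 + 3.685) = 2.511 V.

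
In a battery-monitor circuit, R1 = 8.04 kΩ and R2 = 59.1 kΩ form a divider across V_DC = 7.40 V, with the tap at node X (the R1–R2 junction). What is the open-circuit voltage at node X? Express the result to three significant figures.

V_th ≈ 6.51 V

V_th is the unloaded tap voltage: V_DC · R2/(R1+R2) = 7.40 × 0.8803 = 6.514 V.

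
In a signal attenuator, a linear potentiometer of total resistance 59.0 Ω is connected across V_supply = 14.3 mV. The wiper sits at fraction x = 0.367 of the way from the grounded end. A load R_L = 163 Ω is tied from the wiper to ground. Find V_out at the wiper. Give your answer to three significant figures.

V_out ≈ 4.84 mV

Split the track: R_lower = x·R_p = 21.65 Ω, R_upper = (1−x)·R_p = 37.35 Ω.
R_L loads the lower segment: effective lower R = 19.11 Ω.
V_out = 14.3 × 19.11/(37.35 + 19.11) = 4.841 mV.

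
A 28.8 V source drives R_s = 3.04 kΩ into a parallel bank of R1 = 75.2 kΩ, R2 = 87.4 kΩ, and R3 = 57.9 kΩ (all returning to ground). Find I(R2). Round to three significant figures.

I ≈ 0.292 mA

Parallel bank: R_p = 1/(1/75.2 + 1/87.4 + 1/57.9) = 23.80 kΩ.
V_A = 28.8 × 23.80/26.84 = 25.54 V.
I(R2) = V_A / R2 = 25.54/87.4 = 0.2922 mA.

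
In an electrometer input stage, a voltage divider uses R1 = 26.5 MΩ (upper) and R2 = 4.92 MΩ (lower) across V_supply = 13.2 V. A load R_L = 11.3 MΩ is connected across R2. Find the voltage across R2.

R2 ‖ R_L = (4.92 × 11.3)/(4.92 + 11.3) = 3.428 MΩ.
Now apply the divider: V_out = 13.2 × 0.1145 = 1.512 V.
(Unloaded it would be 2.07 V; the load pulls it down.)

V_out ≈ 1.51 V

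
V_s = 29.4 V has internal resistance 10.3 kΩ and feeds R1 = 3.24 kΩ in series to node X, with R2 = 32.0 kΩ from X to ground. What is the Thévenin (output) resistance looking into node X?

R_th ≈ 9.51 kΩ

R1' = 10.3 + 3.24 = 13.54 kΩ (source resistance + R1).
Looking into X with the source shorted: R_th = R1'·R2/(R1'+R2) = 13.54 × 32.0/45.54 = 9.514 kΩ.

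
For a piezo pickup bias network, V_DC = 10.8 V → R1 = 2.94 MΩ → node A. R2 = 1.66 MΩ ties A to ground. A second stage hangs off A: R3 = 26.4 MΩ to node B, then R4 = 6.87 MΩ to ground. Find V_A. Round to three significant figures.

V_A ≈ 3.78 V

Node A sees R2 in parallel with the series input of stage 2, R3 + R4 = 33.27 MΩ.
R2 ‖ (R3+R4) = 1.581 MΩ.
V_A = 10.8 × 1.581/(2.94 + 1.581) = 3.777 V.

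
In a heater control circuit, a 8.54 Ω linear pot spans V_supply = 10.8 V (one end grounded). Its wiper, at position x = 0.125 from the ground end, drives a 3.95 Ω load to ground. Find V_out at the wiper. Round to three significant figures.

The pot divides into 7.472 Ω above the wiper and 1.067 Ω below.
R_L loads the lower segment: effective lower R = 0.8404 Ω.
Loaded-divider output: V_out = 10.8 × 0.1011 = 1.092 V.

V_out ≈ 1.09 V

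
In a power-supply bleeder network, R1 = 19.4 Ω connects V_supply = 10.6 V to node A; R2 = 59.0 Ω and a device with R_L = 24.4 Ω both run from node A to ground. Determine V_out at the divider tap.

V_out ≈ 4.99 V

The load sits in parallel with R2, giving an effective lower resistance R2' = R2·R_L/(R2+R_L) = 17.26 Ω.
Then V_out = V_supply · R2'/(R1 + R2') = 10.6 × 17.26/36.66 = 4.991 V.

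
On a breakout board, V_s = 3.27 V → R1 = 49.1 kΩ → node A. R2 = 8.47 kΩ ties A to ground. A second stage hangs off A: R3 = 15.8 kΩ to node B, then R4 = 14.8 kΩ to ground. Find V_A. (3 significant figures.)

The second stage (R3 + R4 = 30.60 kΩ) loads node A in parallel with R2.
R2 ‖ (R3+R4) = 6.634 kΩ.
So V_A = 3.27 × 0.1190 = 0.3892 V.

V_A ≈ 0.389 V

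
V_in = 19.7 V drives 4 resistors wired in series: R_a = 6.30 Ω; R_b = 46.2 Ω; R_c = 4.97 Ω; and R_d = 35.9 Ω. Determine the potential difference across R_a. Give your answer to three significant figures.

Total series resistance ΣR = 6.30 + 46.2 + 4.97 + 35.9 = 93.37 Ω.
V = V_in · R/ΣR = 19.7 × 0.06747 = 1.329 V.

V ≈ 1.33 V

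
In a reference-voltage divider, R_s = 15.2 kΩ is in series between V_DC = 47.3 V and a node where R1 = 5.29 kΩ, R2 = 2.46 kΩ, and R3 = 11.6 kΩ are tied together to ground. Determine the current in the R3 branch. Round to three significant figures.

Equivalent of the parallel group: R_p = 1.467 kΩ.
V_A by voltage divider: V_A = 47.3 × 1.467/(15.2 + 1.467) = 4.163 V.
I(R3) = V_A / R3 = 4.163/11.6 = 0.3589 mA.
(Check via current divider: I_total = 2.838 mA; share G_k/ΣG = 0.1265 → same result.)

I ≈ 0.359 mA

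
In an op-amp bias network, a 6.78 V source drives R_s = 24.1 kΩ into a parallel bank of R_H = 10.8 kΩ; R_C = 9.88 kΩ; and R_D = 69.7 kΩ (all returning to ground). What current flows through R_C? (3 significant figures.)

Combine the parallel branches: R_p = (1/10.8 + 1/9.88 + 1/69.7)⁻¹ = 4.804 kΩ.
Node voltage V_A = V_s · R_p/(R_s + R_p) = 6.78 × 0.1662 = 1.127 V.
Branch current I = V_A/R_C = 1.127/9.88 = 0.1141 mA.

I ≈ 0.114 mA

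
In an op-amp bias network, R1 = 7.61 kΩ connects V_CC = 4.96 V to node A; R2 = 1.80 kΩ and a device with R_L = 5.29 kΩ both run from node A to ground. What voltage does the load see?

The load sits in parallel with R2, giving an effective lower resistance R2' = R2·R_L/(R2+R_L) = 1.343 kΩ.
Now apply the divider: V_out = 4.96 × 0.1500 = 0.7440 V.

V_out ≈ 0.744 V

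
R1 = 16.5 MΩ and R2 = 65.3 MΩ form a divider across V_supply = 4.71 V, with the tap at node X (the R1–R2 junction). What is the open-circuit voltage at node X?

With X open, the divider is unloaded: V_th = 4.71 × 65.3/81.80 = 3.760 V.

V_th ≈ 3.76 V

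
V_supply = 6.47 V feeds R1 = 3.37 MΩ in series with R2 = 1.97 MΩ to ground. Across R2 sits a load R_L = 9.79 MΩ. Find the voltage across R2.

The load sits in parallel with R2, giving an effective lower resistance R2' = R2·R_L/(R2+R_L) = 1.640 MΩ.
Now apply the divider: V_out = 6.47 × 0.3273 = 2.118 V.

V_out ≈ 2.12 V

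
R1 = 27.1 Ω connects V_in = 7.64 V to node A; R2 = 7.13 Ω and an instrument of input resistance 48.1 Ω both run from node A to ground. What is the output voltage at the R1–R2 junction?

V_out ≈ 1.42 V

The load sits in parallel with R2, giving an effective lower resistance R2' = R2·R_L/(R2+R_L) = 6.210 Ω.
Then V_out = V_in · R2'/(R1 + R2') = 7.64 × 6.210/33.31 = 1.424 V.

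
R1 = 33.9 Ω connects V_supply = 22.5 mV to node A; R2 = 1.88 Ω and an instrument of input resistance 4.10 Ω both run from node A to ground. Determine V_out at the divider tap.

First combine the lower leg with the load: R2 ‖ R_L = 1.289 Ω.
Voltage divider with the loaded lower leg: V_out = 22.5 × 1.289/(33.9 + 1.289) = 22.5 × 0.03663 = 0.8242 mV.

V_out ≈ 0.824 mV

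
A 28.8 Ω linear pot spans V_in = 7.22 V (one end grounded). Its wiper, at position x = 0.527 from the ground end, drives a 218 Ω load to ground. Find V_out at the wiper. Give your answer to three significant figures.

The pot divides into 13.62 Ω above the wiper and 15.18 Ω below.
Lower segment in parallel with the load: 15.18 ‖ 218 = 14.19 Ω.
Then V_out = V_in · 14.19/(13.62 + 14.19) = 3.684 V.
(Unloaded: V_out = x·V_in = 3.80 V.)

V_out ≈ 3.68 V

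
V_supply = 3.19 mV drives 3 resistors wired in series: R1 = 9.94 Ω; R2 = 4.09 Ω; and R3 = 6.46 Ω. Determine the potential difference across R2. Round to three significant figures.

V ≈ 0.637 mV

Series total: ΣR = 9.94 + 4.09 + 6.46 = 20.49 Ω.
V = V_supply · R/ΣR = 3.19 × 0.1996 = 0.6368 mV.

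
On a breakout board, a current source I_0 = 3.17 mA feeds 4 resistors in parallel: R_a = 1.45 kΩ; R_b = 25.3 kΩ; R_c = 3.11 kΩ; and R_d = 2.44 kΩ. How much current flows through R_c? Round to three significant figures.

Conductances: ΣG = 1/1.45 + 1/25.3 + 1/3.11 + 1/2.44 = 1.461 (1/kΩ).
Current divider: I(R_c) = I_0 · G_k/ΣG = 3.17 × (0.3215/1.461) = 3.17 × 0.2202 = 0.6979 mA.

I ≈ 0.698 mA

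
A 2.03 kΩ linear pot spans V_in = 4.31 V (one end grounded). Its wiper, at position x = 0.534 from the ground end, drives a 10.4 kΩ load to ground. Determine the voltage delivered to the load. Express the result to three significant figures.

V_out ≈ 2.19 V

Split the track: R_lower = x·R_p = 1.084 kΩ, R_upper = (1−x)·R_p = 0.9460 kΩ.
Lower segment in parallel with the load: 1.084 ‖ 10.4 = 0.9817 kΩ.
Then V_out = V_in · 0.9817/(0.9460 + 0.9817) = 2.195 V.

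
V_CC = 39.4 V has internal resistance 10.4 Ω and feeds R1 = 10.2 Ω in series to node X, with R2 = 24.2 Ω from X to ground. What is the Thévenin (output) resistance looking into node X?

R_th ≈ 11.1 Ω

R1' = 10.4 + 10.2 = 20.60 Ω (source resistance + R1).
Zeroing V_CC shorts the top of R1' to ground, so R_th = R1' ‖ R2 = 11.13 Ω.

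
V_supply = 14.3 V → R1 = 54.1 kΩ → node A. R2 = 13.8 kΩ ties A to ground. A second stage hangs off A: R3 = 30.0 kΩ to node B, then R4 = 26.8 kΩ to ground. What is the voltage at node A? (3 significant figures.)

V_A ≈ 2.43 V

The second stage (R3 + R4 = 56.80 kΩ) loads node A in parallel with R2.
Effective lower resistance at A: R2 ‖ 56.80 = 11.10 kΩ.
V_A = 14.3 × 11.10/(54.1 + 11.10) = 2.435 V.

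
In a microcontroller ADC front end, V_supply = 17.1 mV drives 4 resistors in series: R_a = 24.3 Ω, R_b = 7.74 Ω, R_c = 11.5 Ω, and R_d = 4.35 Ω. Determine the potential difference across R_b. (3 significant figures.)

ΣR = 24.3 + 7.74 + 11.5 + 4.35 = 47.89 Ω.
By the voltage-divider rule, V = 17.1 × 7.740/47.89 = 2.764 mV.

V ≈ 2.76 mV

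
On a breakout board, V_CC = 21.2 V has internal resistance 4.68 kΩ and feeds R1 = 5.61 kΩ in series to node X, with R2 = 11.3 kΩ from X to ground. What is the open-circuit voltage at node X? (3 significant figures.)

V_th ≈ 11.1 V

R1' = 4.68 + 5.61 = 10.29 kΩ (source resistance + R1).
With X open, the divider is unloaded: V_th = 21.2 × 11.3/21.59 = 11.10 V.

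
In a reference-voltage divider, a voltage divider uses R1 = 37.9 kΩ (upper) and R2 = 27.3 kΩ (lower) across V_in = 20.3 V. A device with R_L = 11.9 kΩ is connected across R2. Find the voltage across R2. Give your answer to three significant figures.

V_out ≈ 3.64 V

The load sits in parallel with R2, giving an effective lower resistance R2' = R2·R_L/(R2+R_L) = 8.288 kΩ.
Voltage divider with the loaded lower leg: V_out = 20.3 × 8.288/(37.9 + 8.288) = 20.3 × 0.1794 = 3.642 V.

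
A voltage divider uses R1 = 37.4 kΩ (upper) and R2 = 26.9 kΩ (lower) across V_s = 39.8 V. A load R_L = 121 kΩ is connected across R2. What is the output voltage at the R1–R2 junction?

V_out ≈ 14.7 V

First combine the lower leg with the load: R2 ‖ R_L = 22.01 kΩ.
Voltage divider with the loaded lower leg: V_out = 39.8 × 22.01/(37.4 + 22.01) = 39.8 × 0.3704 = 14.74 V.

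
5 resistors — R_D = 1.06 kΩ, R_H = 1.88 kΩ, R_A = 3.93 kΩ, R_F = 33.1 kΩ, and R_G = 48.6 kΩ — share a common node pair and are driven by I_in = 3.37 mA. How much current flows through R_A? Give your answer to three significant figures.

Total conductance ΣG = 1/1.06 + 1/1.88 + 1/3.93 + 1/33.1 + 1/48.6 = 1.781 (units of 1/kΩ).
Current divider: I(R_A) = I_in · G_k/ΣG = 3.37 × (0.2545/1.781) = 3.37 × 0.1429 = 0.4816 mA.

I ≈ 0.482 mA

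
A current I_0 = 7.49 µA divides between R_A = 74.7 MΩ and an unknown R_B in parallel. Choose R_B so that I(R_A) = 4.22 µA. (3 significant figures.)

The fraction through R_A equals R_B/(R_A+R_B).
4.22/7.49 = R_B/(R_A + R_B) → R_B = R_A · (0.5634)/(1 − 0.5634) = 74.7 × 1.291 = 96.40 MΩ.

R_B ≈ 96.4 MΩ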